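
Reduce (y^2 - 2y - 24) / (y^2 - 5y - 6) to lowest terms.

(y + 4)/(y + 1)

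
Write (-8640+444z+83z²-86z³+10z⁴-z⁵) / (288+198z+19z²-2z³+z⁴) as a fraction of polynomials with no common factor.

Apply the Euclidean algorithm:
  -z⁵+10z⁴-86z³+83z²+444z-8640 = (-z+8)(z⁴-2z³+19z²+198z+288) + (-51z³+129z²-852z-10944)
  z⁴-2z³+19z²+198z+288 = (-(1/51)z-3/289)(-51z³+129z²-852z-10944) + ((1050/289)z²-(7350/289)z+50400/289)
  -51z³+129z²-852z-10944 = (-(4913/350)z-10982/175)((1050/289)z²-(7350/289)z+50400/289) + (0)
Last nonzero remainder: (1050/289)z²-(7350/289)z+50400/289. Dividing through by 1050/289 gives the monic gcd z²-7z+48.
Cancel z²-7z+48 from numerator and denominator to get the reduced form.

(-180-17z+3z²-z³)/(6+5z+z²)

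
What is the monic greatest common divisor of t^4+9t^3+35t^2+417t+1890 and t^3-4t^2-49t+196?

By polynomial division,
  t^4+9t^3+35t^2+417t+1890 = (t+13)(t^3-4t^2-49t+196) + (136t^2+858t-658)
  t^3-4t^2-49t+196 = ((1/136)t-701/9248)(136t^2+858t-658) + ((96525/4624)t+675675/4624)
  136t^2+858t-658 = ((628864/96525)t-434656/96525)((96525/4624)t+675675/4624) + (0)
Last nonzero remainder: (96525/4624)t+675675/4624. Dividing through by 96525/4624 gives the monic gcd t+7.

t+7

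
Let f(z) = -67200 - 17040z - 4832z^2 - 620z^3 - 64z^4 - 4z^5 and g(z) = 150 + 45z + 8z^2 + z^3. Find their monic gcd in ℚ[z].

By polynomial division,
  -4z^5 - 64z^4 - 620z^3 - 4832z^2 - 17040z - 67200 = (-4z^2 - 32z - 184)(z^3 + 8z^2 + 45z + 150) + (-1320z^2 - 3960z - 39600)
  z^3 + 8z^2 + 45z + 150 = (-(1/1320)z - 1/264)(-1320z^2 - 3960z - 39600) + (0)
Last nonzero remainder: -1320z^2 - 3960z - 39600. Dividing through by -1320 gives the monic gcd z^2 + 3z + 30.

30 + 3z + z^2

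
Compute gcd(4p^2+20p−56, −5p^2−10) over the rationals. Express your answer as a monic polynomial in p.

1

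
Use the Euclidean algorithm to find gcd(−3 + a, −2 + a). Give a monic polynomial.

1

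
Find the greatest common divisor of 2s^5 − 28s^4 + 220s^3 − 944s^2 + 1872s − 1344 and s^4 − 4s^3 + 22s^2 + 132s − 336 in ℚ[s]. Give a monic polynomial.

s^3 − 8s^2 + 54s − 84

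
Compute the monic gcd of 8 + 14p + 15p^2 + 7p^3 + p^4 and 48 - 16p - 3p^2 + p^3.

4 + p

Repeated division with remainder:
  p^4 + 7p^3 + 15p^2 + 14p + 8 = (p + 10)(p^3 - 3p^2 - 16p + 48) + (61p^2 + 126p - 472)
  p^3 - 3p^2 - 16p + 48 = ((1/61)p - 309/3721)(61p^2 + 126p - 472) + ((8190/3721)p + 32760/3721)
  61p^2 + 126p - 472 = ((226981/8190)p - 219539/4095)((8190/3721)p + 32760/3721) + (0)
Last nonzero remainder: (8190/3721)p + 32760/3721. Dividing through by 8190/3721 gives the monic gcd p + 4.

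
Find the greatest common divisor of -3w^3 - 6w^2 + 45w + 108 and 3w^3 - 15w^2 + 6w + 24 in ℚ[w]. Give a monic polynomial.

w - 4

By polynomial division,
  -3w^3 - 6w^2 + 45w + 108 = (-1)(3w^3 - 15w^2 + 6w + 24) + (-21w^2 + 51w + 132)
  3w^3 - 15w^2 + 6w + 24 = (-(1/7)w + 18/49)(-21w^2 + 51w + 132) + ((300/49)w - 1200/49)
  -21w^2 + 51w + 132 = (-(343/100)w - 539/100)((300/49)w - 1200/49) + (0)
Last nonzero remainder: (300/49)w - 1200/49. Dividing through by 300/49 gives the monic gcd w - 4.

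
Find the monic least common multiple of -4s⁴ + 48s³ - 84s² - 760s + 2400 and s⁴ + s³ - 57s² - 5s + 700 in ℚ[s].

Euclidean algorithm in ℚ[s]:
  -4s⁴ + 48s³ - 84s² - 760s + 2400 = (-4)(s⁴ + s³ - 57s² - 5s + 700) + (52s³ - 312s² - 780s + 5200)
  s⁴ + s³ - 57s² - 5s + 700 = ((1/52)s + 7/52)(52s³ - 312s² - 780s + 5200) + (0)
Last nonzero remainder: 52s³ - 312s² - 780s + 5200. Dividing through by 52 gives the monic gcd s³ - 6s² - 15s + 100.
Then lcm(f, g) = f·g / gcd(f, g); expanding and making the result monic gives the answer.

s⁵ - 5s⁴ - 63s³ + 337s² + 730s - 4200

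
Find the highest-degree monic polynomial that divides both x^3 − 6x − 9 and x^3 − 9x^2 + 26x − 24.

x − 3

Euclidean algorithm in ℚ[x]:
  x^3 − 6x − 9 = (x^3 − 9x^2 + 26x − 24) + (9x^2 − 32x + 15)
  x^3 − 9x^2 + 26x − 24 = ((1/9)x − 49/81)(9x^2 − 32x + 15) + ((403/81)x − 403/27)
  9x^2 − 32x + 15 = ((729/403)x − 405/403)((403/81)x − 403/27) + (0)
Last nonzero remainder: (403/81)x − 403/27. Dividing through by 403/81 gives the monic gcd x − 3.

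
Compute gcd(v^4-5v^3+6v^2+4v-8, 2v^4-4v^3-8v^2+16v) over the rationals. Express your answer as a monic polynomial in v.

v^2-4v+4

By polynomial division,
  v^4-5v^3+6v^2+4v-8 = (1/2)(2v^4-4v^3-8v^2+16v) + (-3v^3+10v^2-4v-8)
  2v^4-4v^3-8v^2+16v = (-(2/3)v-8/9)(-3v^3+10v^2-4v-8) + (-(16/9)v^2+(64/9)v-64/9)
  -3v^3+10v^2-4v-8 = ((27/16)v+9/8)(-(16/9)v^2+(64/9)v-64/9) + (0)
Last nonzero remainder: -(16/9)v^2+(64/9)v-64/9. Dividing through by -16/9 gives the monic gcd v^2-4v+4.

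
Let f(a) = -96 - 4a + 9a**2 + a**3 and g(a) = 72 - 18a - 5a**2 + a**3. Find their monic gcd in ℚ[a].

Repeated division with remainder:
  a**3 + 9a**2 - 4a - 96 = (a**3 - 5a**2 - 18a + 72) + (14a**2 + 14a - 168)
  a**3 - 5a**2 - 18a + 72 = ((1/14)a - 3/7)(14a**2 + 14a - 168) + (0)
Last nonzero remainder: 14a**2 + 14a - 168. Dividing through by 14 gives the monic gcd a**2 + a - 12.

-12 + a + a**2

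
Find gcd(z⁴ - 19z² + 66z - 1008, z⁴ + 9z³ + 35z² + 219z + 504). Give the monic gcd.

z³ + 6z² + 17z + 168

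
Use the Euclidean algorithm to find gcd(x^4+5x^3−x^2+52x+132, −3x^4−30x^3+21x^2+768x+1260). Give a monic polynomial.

By polynomial division,
  x^4+5x^3−x^2+52x+132 = (−1/3)(−3x^4−30x^3+21x^2+768x+1260) + (−5x^3+6x^2+308x+552)
  −3x^4−30x^3+21x^2+768x+1260 = ((3/5)x+168/25)(−5x^3+6x^2+308x+552) + (−(5103/25)x^2−(40824/25)x−61236/25)
  −5x^3+6x^2+308x+552 = ((125/5103)x−1150/5103)(−(5103/25)x^2−(40824/25)x−61236/25) + (0)
Last nonzero remainder: −(5103/25)x^2−(40824/25)x−61236/25. Dividing through by −5103/25 gives the monic gcd x^2+8x+12.

x^2+8x+12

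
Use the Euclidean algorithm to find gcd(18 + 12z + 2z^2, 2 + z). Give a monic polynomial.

1

By polynomial division,
  2z^2 + 12z + 18 = (2z + 8)(z + 2) + (2)
  z + 2 = ((1/2)z + 1)(2) + (0)
The last nonzero remainder is the constant 2, so the polynomials are coprime and gcd = 1.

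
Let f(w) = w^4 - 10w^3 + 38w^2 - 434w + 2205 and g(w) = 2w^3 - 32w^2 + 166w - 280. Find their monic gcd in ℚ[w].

w - 7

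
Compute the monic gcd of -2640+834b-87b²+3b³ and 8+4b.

1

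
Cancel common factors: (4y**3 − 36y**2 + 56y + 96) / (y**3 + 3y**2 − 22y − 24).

(4y − 24)/(y + 6)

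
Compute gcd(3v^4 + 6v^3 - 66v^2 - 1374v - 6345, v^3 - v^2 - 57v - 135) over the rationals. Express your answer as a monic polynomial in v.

Euclidean algorithm in ℚ[v]:
  3v^4 + 6v^3 - 66v^2 - 1374v - 6345 = (3v + 9)(v^3 - v^2 - 57v - 135) + (114v^2 - 456v - 5130)
  v^3 - v^2 - 57v - 135 = ((1/114)v + 1/38)(114v^2 - 456v - 5130) + (0)
Last nonzero remainder: 114v^2 - 456v - 5130. Dividing through by 114 gives the monic gcd v^2 - 4v - 45.

v^2 - 4v - 45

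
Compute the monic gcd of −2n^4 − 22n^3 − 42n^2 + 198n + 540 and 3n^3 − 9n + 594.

n + 6

Apply the Euclidean algorithm:
  −2n^4 − 22n^3 − 42n^2 + 198n + 540 = (−(2/3)n − 22/3)(3n^3 − 9n + 594) + (−48n^2 + 528n + 4896)
  3n^3 − 9n + 594 = (−(1/16)n − 11/16)(−48n^2 + 528n + 4896) + (660n + 3960)
  −48n^2 + 528n + 4896 = (−(4/55)n + 68/55)(660n + 3960) + (0)
Last nonzero remainder: 660n + 3960. Dividing through by 660 gives the monic gcd n + 6.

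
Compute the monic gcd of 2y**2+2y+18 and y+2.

Euclidean algorithm in ℚ[y]:
  2y**2+2y+18 = (2y−2)(y+2) + (22)
  y+2 = ((1/22)y+1/11)(22) + (0)
The last nonzero remainder is the constant 22, so the polynomials are coprime and gcd = 1.

1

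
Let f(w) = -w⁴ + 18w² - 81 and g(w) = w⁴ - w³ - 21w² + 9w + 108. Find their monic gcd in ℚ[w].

w³ + 3w² - 9w - 27

Repeated division with remainder:
  -w⁴ + 18w² - 81 = (-1)(w⁴ - w³ - 21w² + 9w + 108) + (-w³ - 3w² + 9w + 27)
  w⁴ - w³ - 21w² + 9w + 108 = (-w + 4)(-w³ - 3w² + 9w + 27) + (0)
Last nonzero remainder: -w³ - 3w² + 9w + 27. Dividing through by -1 gives the monic gcd w³ + 3w² - 9w - 27.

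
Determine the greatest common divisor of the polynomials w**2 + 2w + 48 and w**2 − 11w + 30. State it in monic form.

1

Repeated division with remainder:
  w**2 + 2w + 48 = (w**2 − 11w + 30) + (13w + 18)
  w**2 − 11w + 30 = ((1/13)w − 161/169)(13w + 18) + (7968/169)
  13w + 18 = ((2197/7968)w + 507/1328)(7968/169) + (0)
The last nonzero remainder is the constant 7968/169, so the polynomials are coprime and gcd = 1.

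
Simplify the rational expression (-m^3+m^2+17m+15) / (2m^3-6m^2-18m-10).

Euclidean algorithm in ℚ[m]:
  -m^3+m^2+17m+15 = (-1/2)(2m^3-6m^2-18m-10) + (-2m^2+8m+10)
  2m^3-6m^2-18m-10 = (-m-1)(-2m^2+8m+10) + (0)
Last nonzero remainder: -2m^2+8m+10. Dividing through by -2 gives the monic gcd m^2-4m-5.
Cancel m^2-4m-5 from numerator and denominator to get the reduced form.

(-m-3)/(2m+2)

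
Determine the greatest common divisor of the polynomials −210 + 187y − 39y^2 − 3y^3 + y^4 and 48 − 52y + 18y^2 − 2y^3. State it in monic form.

Euclidean algorithm in ℚ[y]:
  y^4 − 3y^3 − 39y^2 + 187y − 210 = (−(1/2)y − 3)(−2y^3 + 18y^2 − 52y + 48) + (−11y^2 + 55y − 66)
  −2y^3 + 18y^2 − 52y + 48 = ((2/11)y − 8/11)(−11y^2 + 55y − 66) + (0)
Last nonzero remainder: −11y^2 + 55y − 66. Dividing through by −11 gives the monic gcd y^2 − 5y + 6.

6 − 5y + y^2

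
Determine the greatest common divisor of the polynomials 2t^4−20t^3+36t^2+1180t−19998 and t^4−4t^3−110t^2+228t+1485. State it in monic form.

t^2−2t−99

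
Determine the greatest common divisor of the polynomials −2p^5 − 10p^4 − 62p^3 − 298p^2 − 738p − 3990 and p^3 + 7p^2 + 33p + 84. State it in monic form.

Euclidean algorithm in ℚ[p]:
  −2p^5 − 10p^4 − 62p^3 − 298p^2 − 738p − 3990 = (−2p^2 + 4p − 24)(p^3 + 7p^2 + 33p + 84) + (−94p^2 − 282p − 1974)
  p^3 + 7p^2 + 33p + 84 = (−(1/94)p − 2/47)(−94p^2 − 282p − 1974) + (0)
Last nonzero remainder: −94p^2 − 282p − 1974. Dividing through by −94 gives the monic gcd p^2 + 3p + 21.

p^2 + 3p + 21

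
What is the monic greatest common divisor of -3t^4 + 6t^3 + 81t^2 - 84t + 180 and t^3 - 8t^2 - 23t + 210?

Euclidean algorithm in ℚ[t]:
  -3t^4 + 6t^3 + 81t^2 - 84t + 180 = (-3t - 18)(t^3 - 8t^2 - 23t + 210) + (-132t^2 + 132t + 3960)
  t^3 - 8t^2 - 23t + 210 = (-(1/132)t + 7/132)(-132t^2 + 132t + 3960) + (0)
Last nonzero remainder: -132t^2 + 132t + 3960. Dividing through by -132 gives the monic gcd t^2 - t - 30.

t^2 - t - 30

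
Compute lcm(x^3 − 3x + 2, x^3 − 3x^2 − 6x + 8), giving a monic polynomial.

Repeated division with remainder:
  x^3 − 3x + 2 = (x^3 − 3x^2 − 6x + 8) + (3x^2 + 3x − 6)
  x^3 − 3x^2 − 6x + 8 = ((1/3)x − 4/3)(3x^2 + 3x − 6) + (0)
Last nonzero remainder: 3x^2 + 3x − 6. Dividing through by 3 gives the monic gcd x^2 + x − 2.
Then lcm(f, g) = f·g / gcd(f, g); expanding and making the result monic gives the answer.

x^4 − 4x^3 − 3x^2 + 14x − 8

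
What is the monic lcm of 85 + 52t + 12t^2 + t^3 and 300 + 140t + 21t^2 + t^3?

5100 + 4480t + 1637t^2 + 304t^3 + 28t^4 + t^5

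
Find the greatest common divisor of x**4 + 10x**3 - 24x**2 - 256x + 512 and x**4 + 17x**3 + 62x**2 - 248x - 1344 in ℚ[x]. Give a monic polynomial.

x**2 + 4x - 32

Euclidean algorithm in ℚ[x]:
  x**4 + 10x**3 - 24x**2 - 256x + 512 = (x**4 + 17x**3 + 62x**2 - 248x - 1344) + (-7x**3 - 86x**2 - 8x + 1856)
  x**4 + 17x**3 + 62x**2 - 248x - 1344 = (-(1/7)x - 33/49)(-7x**3 - 86x**2 - 8x + 1856) + ((144/49)x**2 + (576/49)x - 4608/49)
  -7x**3 - 86x**2 - 8x + 1856 = (-(343/144)x - 1421/72)((144/49)x**2 + (576/49)x - 4608/49) + (0)
Last nonzero remainder: (144/49)x**2 + (576/49)x - 4608/49. Dividing through by 144/49 gives the monic gcd x**2 + 4x - 32.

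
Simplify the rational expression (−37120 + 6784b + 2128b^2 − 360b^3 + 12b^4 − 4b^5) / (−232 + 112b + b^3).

(−320 + 64b + 20b^2 − 4b^3)/(−2 + b)

By polynomial division,
  −4b^5 + 12b^4 − 360b^3 + 2128b^2 + 6784b − 37120 = (−4b^2 + 12b + 88)(b^3 + 112b − 232) + (−144b^2 − 288b − 16704)
  b^3 + 112b − 232 = (−(1/144)b + 1/72)(−144b^2 − 288b − 16704) + (0)
Last nonzero remainder: −144b^2 − 288b − 16704. Dividing through by −144 gives the monic gcd b^2 + 2b + 116.
Cancel b^2 + 2b + 116 from numerator and denominator to get the reduced form.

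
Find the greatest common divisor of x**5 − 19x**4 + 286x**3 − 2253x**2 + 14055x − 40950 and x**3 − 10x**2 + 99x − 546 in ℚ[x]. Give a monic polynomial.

Apply the Euclidean algorithm:
  x**5 − 19x**4 + 286x**3 − 2253x**2 + 14055x − 40950 = (x**2 − 9x + 97)(x**3 − 10x**2 + 99x − 546) + (154x**2 − 462x + 12012)
  x**3 − 10x**2 + 99x − 546 = ((1/154)x − 1/22)(154x**2 − 462x + 12012) + (0)
Last nonzero remainder: 154x**2 − 462x + 12012. Dividing through by 154 gives the monic gcd x**2 − 3x + 78.

x**2 − 3x + 78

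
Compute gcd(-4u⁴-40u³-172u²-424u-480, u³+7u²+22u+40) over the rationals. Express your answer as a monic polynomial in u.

u³+7u²+22u+40

Apply the Euclidean algorithm:
  -4u⁴-40u³-172u²-424u-480 = (-4u-12)(u³+7u²+22u+40) + (0)
The last nonzero remainder u³+7u²+22u+40 is already monic.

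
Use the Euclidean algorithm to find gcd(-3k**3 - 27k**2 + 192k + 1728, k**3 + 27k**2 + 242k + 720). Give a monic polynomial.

k**2 + 17k + 72

By polynomial division,
  -3k**3 - 27k**2 + 192k + 1728 = (-3)(k**3 + 27k**2 + 242k + 720) + (54k**2 + 918k + 3888)
  k**3 + 27k**2 + 242k + 720 = ((1/54)k + 5/27)(54k**2 + 918k + 3888) + (0)
Last nonzero remainder: 54k**2 + 918k + 3888. Dividing through by 54 gives the monic gcd k**2 + 17k + 72.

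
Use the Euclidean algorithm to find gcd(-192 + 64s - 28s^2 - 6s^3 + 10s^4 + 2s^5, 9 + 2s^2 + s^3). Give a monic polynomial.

3 - s + s^2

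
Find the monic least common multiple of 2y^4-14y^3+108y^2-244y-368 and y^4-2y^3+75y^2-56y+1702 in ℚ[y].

y^6-5y^5+77y^4-273y^3+1570y^2-4882y-6808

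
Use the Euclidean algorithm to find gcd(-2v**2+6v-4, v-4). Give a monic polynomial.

1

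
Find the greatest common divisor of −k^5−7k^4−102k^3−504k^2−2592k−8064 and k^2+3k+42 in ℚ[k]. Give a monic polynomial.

k^2+3k+42

Apply the Euclidean algorithm:
  −k^5−7k^4−102k^3−504k^2−2592k−8064 = (−k^3−4k^2−48k−192)(k^2+3k+42) + (0)
The last nonzero remainder k^2+3k+42 is already monic.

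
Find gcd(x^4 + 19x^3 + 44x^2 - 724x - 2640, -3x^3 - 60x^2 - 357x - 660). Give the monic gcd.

x^2 + 15x + 44

Repeated division with remainder:
  x^4 + 19x^3 + 44x^2 - 724x - 2640 = (-(1/3)x + 1/3)(-3x^3 - 60x^2 - 357x - 660) + (-55x^2 - 825x - 2420)
  -3x^3 - 60x^2 - 357x - 660 = ((3/55)x + 3/11)(-55x^2 - 825x - 2420) + (0)
Last nonzero remainder: -55x^2 - 825x - 2420. Dividing through by -55 gives the monic gcd x^2 + 15x + 44.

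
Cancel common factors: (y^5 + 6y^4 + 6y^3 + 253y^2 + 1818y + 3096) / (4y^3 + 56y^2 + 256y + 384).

Euclidean algorithm in ℚ[y]:
  y^5 + 6y^4 + 6y^3 + 253y^2 + 1818y + 3096 = ((1/4)y^2 − 2y + 27/2)(4y^3 + 56y^2 + 256y + 384) + (−87y^2 − 870y − 2088)
  4y^3 + 56y^2 + 256y + 384 = (−(4/87)y − 16/87)(−87y^2 − 870y − 2088) + (0)
Last nonzero remainder: −87y^2 − 870y − 2088. Dividing through by −87 gives the monic gcd y^2 + 10y + 24.
Cancel y^2 + 10y + 24 from numerator and denominator to get the reduced form.

(y^3 − 4y^2 + 22y + 129)/(4y + 16)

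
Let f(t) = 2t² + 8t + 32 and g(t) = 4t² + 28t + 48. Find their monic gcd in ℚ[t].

1

Euclidean algorithm in ℚ[t]:
  2t² + 8t + 32 = (1/2)(4t² + 28t + 48) + (−6t + 8)
  4t² + 28t + 48 = (−(2/3)t − 50/9)(−6t + 8) + (832/9)
  −6t + 8 = (−(27/416)t + 9/104)(832/9) + (0)
The last nonzero remainder is the constant 832/9, so the polynomials are coprime and gcd = 1.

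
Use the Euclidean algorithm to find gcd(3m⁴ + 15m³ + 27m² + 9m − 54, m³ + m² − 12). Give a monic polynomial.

m² + 3m + 6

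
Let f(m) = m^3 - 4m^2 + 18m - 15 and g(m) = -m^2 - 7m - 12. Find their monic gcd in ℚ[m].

Repeated division with remainder:
  m^3 - 4m^2 + 18m - 15 = (-m + 11)(-m^2 - 7m - 12) + (83m + 117)
  -m^2 - 7m - 12 = (-(1/83)m - 464/6889)(83m + 117) + (-28380/6889)
  83m + 117 = (-(571787/28380)m - 268671/9460)(-28380/6889) + (0)
The last nonzero remainder is the constant -28380/6889, so the polynomials are coprime and gcd = 1.

1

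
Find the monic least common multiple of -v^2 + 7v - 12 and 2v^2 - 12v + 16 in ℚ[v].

v^3 - 9v^2 + 26v - 24

Euclidean algorithm in ℚ[v]:
  -v^2 + 7v - 12 = (-1/2)(2v^2 - 12v + 16) + (v - 4)
  2v^2 - 12v + 16 = (2v - 4)(v - 4) + (0)
The last nonzero remainder v - 4 is already monic.
Then lcm(f, g) = f·g / gcd(f, g); expanding and making the result monic gives the answer.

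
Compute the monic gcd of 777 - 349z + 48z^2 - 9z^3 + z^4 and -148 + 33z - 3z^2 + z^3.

37 + z + z^2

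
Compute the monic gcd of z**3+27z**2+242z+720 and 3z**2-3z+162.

1

By polynomial division,
  z**3+27z**2+242z+720 = ((1/3)z+28/3)(3z**2-3z+162) + (216z-792)
  3z**2-3z+162 = ((1/72)z+1/27)(216z-792) + (574/3)
  216z-792 = ((324/287)z-1188/287)(574/3) + (0)
The last nonzero remainder is the constant 574/3, so the polynomials are coprime and gcd = 1.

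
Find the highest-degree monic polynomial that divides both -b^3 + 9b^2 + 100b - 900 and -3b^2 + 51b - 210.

b - 10

Euclidean algorithm in ℚ[b]:
  -b^3 + 9b^2 + 100b - 900 = ((1/3)b + 8/3)(-3b^2 + 51b - 210) + (34b - 340)
  -3b^2 + 51b - 210 = (-(3/34)b + 21/34)(34b - 340) + (0)
Last nonzero remainder: 34b - 340. Dividing through by 34 gives the monic gcd b - 10.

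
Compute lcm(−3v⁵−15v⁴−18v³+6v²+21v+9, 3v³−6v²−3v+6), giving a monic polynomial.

v⁶+3v⁵−4v⁴−14v³−3v²+11v+6

By polynomial division,
  −3v⁵−15v⁴−18v³+6v²+21v+9 = (−v²−7v−21)(3v³−6v²−3v+6) + (−135v²+135)
  3v³−6v²−3v+6 = (−(1/45)v+2/45)(−135v²+135) + (0)
Last nonzero remainder: −135v²+135. Dividing through by −135 gives the monic gcd v²−1.
Then lcm(f, g) = f·g / gcd(f, g); expanding and making the result monic gives the answer.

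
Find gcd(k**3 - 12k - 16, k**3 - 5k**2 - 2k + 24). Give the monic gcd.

k**2 - 2k - 8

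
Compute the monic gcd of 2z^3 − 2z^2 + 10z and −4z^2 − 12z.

z

Repeated division with remainder:
  2z^3 − 2z^2 + 10z = (−(1/2)z + 2)(−4z^2 − 12z) + (34z)
  −4z^2 − 12z = (−(2/17)z − 6/17)(34z) + (0)
Last nonzero remainder: 34z. Dividing through by 34 gives the monic gcd z.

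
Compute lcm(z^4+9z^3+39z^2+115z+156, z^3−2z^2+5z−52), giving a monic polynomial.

Repeated division with remainder:
  z^4+9z^3+39z^2+115z+156 = (z+11)(z^3−2z^2+5z−52) + (56z^2+112z+728)
  z^3−2z^2+5z−52 = ((1/56)z−1/14)(56z^2+112z+728) + (0)
Last nonzero remainder: 56z^2+112z+728. Dividing through by 56 gives the monic gcd z^2+2z+13.
Then lcm(f, g) = f·g / gcd(f, g); expanding and making the result monic gives the answer.

z^5+5z^4+3z^3−41z^2−304z−624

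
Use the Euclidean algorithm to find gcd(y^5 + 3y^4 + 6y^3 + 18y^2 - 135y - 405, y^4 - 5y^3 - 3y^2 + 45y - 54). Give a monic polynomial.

y^2 - 9

Euclidean algorithm in ℚ[y]:
  y^5 + 3y^4 + 6y^3 + 18y^2 - 135y - 405 = (y + 8)(y^4 - 5y^3 - 3y^2 + 45y - 54) + (49y^3 - 3y^2 - 441y + 27)
  y^4 - 5y^3 - 3y^2 + 45y - 54 = ((1/49)y - 242/2401)(49y^3 - 3y^2 - 441y + 27) + ((13680/2401)y^2 - 123120/2401)
  49y^3 - 3y^2 - 441y + 27 = ((117649/13680)y - 2401/4560)((13680/2401)y^2 - 123120/2401) + (0)
Last nonzero remainder: (13680/2401)y^2 - 123120/2401. Dividing through by 13680/2401 gives the monic gcd y^2 - 9.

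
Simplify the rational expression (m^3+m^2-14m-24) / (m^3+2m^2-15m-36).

Repeated division with remainder:
  m^3+m^2-14m-24 = (m^3+2m^2-15m-36) + (-m^2+m+12)
  m^3+2m^2-15m-36 = (-m-3)(-m^2+m+12) + (0)
Last nonzero remainder: -m^2+m+12. Dividing through by -1 gives the monic gcd m^2-m-12.
Cancel m^2-m-12 from numerator and denominator to get the reduced form.

(m+2)/(m+3)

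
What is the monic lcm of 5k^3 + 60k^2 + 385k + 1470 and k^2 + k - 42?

Apply the Euclidean algorithm:
  5k^3 + 60k^2 + 385k + 1470 = (5k + 55)(k^2 + k - 42) + (540k + 3780)
  k^2 + k - 42 = ((1/540)k - 1/90)(540k + 3780) + (0)
Last nonzero remainder: 540k + 3780. Dividing through by 540 gives the monic gcd k + 7.
Then lcm(f, g) = f·g / gcd(f, g); expanding and making the result monic gives the answer.

k^4 + 6k^3 + 5k^2 - 168k - 1764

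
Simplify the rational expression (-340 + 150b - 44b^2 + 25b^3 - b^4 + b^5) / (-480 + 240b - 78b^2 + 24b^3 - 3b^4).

(34 - 15b + b^2 - b^3)/(48 - 24b + 3b^2)

Apply the Euclidean algorithm:
  b^5 - b^4 + 25b^3 - 44b^2 + 150b - 340 = (-(1/3)b - 7/3)(-3b^4 + 24b^3 - 78b^2 + 240b - 480) + (55b^3 - 146b^2 + 550b - 1460)
  -3b^4 + 24b^3 - 78b^2 + 240b - 480 = (-(3/55)b + 882/3025)(55b^3 - 146b^2 + 550b - 1460) + (-(16428/3025)b^2 - 32856/605)
  55b^3 - 146b^2 + 550b - 1460 = (-(166375/16428)b + 220825/8214)(-(16428/3025)b^2 - 32856/605) + (0)
Last nonzero remainder: -(16428/3025)b^2 - 32856/605. Dividing through by -16428/3025 gives the monic gcd b^2 + 10.
Cancel b^2 + 10 from numerator and denominator to get the reduced form.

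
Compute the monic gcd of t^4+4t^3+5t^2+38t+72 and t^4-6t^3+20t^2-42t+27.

Apply the Euclidean algorithm:
  t^4+4t^3+5t^2+38t+72 = (t^4-6t^3+20t^2-42t+27) + (10t^3-15t^2+80t+45)
  t^4-6t^3+20t^2-42t+27 = ((1/10)t-9/20)(10t^3-15t^2+80t+45) + ((21/4)t^2-(21/2)t+189/4)
  10t^3-15t^2+80t+45 = ((40/21)t+20/21)((21/4)t^2-(21/2)t+189/4) + (0)
Last nonzero remainder: (21/4)t^2-(21/2)t+189/4. Dividing through by 21/4 gives the monic gcd t^2-2t+9.

t^2-2t+9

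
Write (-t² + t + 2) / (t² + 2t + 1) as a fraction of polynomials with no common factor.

By polynomial division,
  -t² + t + 2 = (-1)(t² + 2t + 1) + (3t + 3)
  t² + 2t + 1 = ((1/3)t + 1/3)(3t + 3) + (0)
Last nonzero remainder: 3t + 3. Dividing through by 3 gives the monic gcd t + 1.
Cancel t + 1 from numerator and denominator to get the reduced form.

(-t + 2)/(t + 1)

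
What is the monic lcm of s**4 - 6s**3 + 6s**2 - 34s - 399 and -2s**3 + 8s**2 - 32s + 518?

By polynomial division,
  s**4 - 6s**3 + 6s**2 - 34s - 399 = (-(1/2)s + 1)(-2s**3 + 8s**2 - 32s + 518) + (-18s**2 + 257s - 917)
  -2s**3 + 8s**2 - 32s + 518 = ((1/9)s + 185/162)(-18s**2 + 257s - 917) + (-(36223/162)s + 253561/162)
  -18s**2 + 257s - 917 = ((2916/36223)s - 21222/36223)(-(36223/162)s + 253561/162) + (0)
Last nonzero remainder: -(36223/162)s + 253561/162. Dividing through by -36223/162 gives the monic gcd s - 7.
Then lcm(f, g) = f·g / gcd(f, g); expanding and making the result monic gives the answer.

s**6 - 3s**5 + 25s**4 - 238s**3 - 279s**2 - 2455s - 14763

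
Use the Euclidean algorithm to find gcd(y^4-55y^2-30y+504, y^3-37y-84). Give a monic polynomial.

By polynomial division,
  y^4-55y^2-30y+504 = (y)(y^3-37y-84) + (-18y^2+54y+504)
  y^3-37y-84 = (-(1/18)y-1/6)(-18y^2+54y+504) + (0)
Last nonzero remainder: -18y^2+54y+504. Dividing through by -18 gives the monic gcd y^2-3y-28.

y^2-3y-28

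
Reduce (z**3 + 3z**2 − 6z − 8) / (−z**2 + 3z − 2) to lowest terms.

By polynomial division,
  z**3 + 3z**2 − 6z − 8 = (−z − 6)(−z**2 + 3z − 2) + (10z − 20)
  −z**2 + 3z − 2 = (−(1/10)z + 1/10)(10z − 20) + (0)
Last nonzero remainder: 10z − 20. Dividing through by 10 gives the monic gcd z − 2.
Cancel z − 2 from numerator and denominator to get the reduced form.

(−z**2 − 5z − 4)/(z − 1)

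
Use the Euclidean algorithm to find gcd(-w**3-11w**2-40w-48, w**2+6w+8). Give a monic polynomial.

Apply the Euclidean algorithm:
  -w**3-11w**2-40w-48 = (-w-5)(w**2+6w+8) + (-2w-8)
  w**2+6w+8 = (-(1/2)w-1)(-2w-8) + (0)
Last nonzero remainder: -2w-8. Dividing through by -2 gives the monic gcd w+4.

w+4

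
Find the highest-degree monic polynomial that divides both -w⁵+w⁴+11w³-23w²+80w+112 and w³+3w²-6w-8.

w²+5w+4

Euclidean algorithm in ℚ[w]:
  -w⁵+w⁴+11w³-23w²+80w+112 = (-w²+4w-7)(w³+3w²-6w-8) + (14w²+70w+56)
  w³+3w²-6w-8 = ((1/14)w-1/7)(14w²+70w+56) + (0)
Last nonzero remainder: 14w²+70w+56. Dividing through by 14 gives the monic gcd w²+5w+4.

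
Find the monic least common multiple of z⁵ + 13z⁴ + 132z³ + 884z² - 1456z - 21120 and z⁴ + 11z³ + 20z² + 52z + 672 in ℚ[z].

By polynomial division,
  z⁵ + 13z⁴ + 132z³ + 884z² - 1456z - 21120 = (z + 2)(z⁴ + 11z³ + 20z² + 52z + 672) + (90z³ + 792z² - 2232z - 22464)
  z⁴ + 11z³ + 20z² + 52z + 672 = ((1/90)z + 11/450)(90z³ + 792z² - 2232z - 22464) + ((636/25)z² + (8904/25)z + 30528/25)
  90z³ + 792z² - 2232z - 22464 = ((375/106)z - 975/53)((636/25)z² + (8904/25)z + 30528/25) + (0)
Last nonzero remainder: (636/25)z² + (8904/25)z + 30528/25. Dividing through by 636/25 gives the monic gcd z² + 14z + 48.
Then lcm(f, g) = f·g / gcd(f, g); expanding and making the result monic gives the answer.

z⁷ + 10z⁶ + 107z⁵ + 670z⁴ - 2260z³ - 4376z² + 42976z - 295680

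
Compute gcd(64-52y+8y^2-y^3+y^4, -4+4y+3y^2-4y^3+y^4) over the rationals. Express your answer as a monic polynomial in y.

Apply the Euclidean algorithm:
  y^4-y^3+8y^2-52y+64 = (y^4-4y^3+3y^2+4y-4) + (3y^3+5y^2-56y+68)
  y^4-4y^3+3y^2+4y-4 = ((1/3)y-17/9)(3y^3+5y^2-56y+68) + ((280/9)y^2-(1120/9)y+1120/9)
  3y^3+5y^2-56y+68 = ((27/280)y+153/280)((280/9)y^2-(1120/9)y+1120/9) + (0)
Last nonzero remainder: (280/9)y^2-(1120/9)y+1120/9. Dividing through by 280/9 gives the monic gcd y^2-4y+4.

4-4y+y^2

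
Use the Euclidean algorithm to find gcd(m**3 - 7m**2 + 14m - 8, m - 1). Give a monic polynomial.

m - 1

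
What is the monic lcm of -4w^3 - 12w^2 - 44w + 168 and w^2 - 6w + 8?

w^4 - w^3 - w^2 - 86w + 168

By polynomial division,
  -4w^3 - 12w^2 - 44w + 168 = (-4w - 36)(w^2 - 6w + 8) + (-228w + 456)
  w^2 - 6w + 8 = (-(1/228)w + 1/57)(-228w + 456) + (0)
Last nonzero remainder: -228w + 456. Dividing through by -228 gives the monic gcd w - 2.
Then lcm(f, g) = f·g / gcd(f, g); expanding and making the result monic gives the answer.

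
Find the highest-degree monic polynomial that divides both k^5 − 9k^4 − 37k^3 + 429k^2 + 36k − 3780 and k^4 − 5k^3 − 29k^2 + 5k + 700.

k^2 − 12k + 35

Apply the Euclidean algorithm:
  k^5 − 9k^4 − 37k^3 + 429k^2 + 36k − 3780 = (k − 4)(k^4 − 5k^3 − 29k^2 + 5k + 700) + (−28k^3 + 308k^2 − 644k − 980)
  k^4 − 5k^3 − 29k^2 + 5k + 700 = (−(1/28)k − 3/14)(−28k^3 + 308k^2 − 644k − 980) + (14k^2 − 168k + 490)
  −28k^3 + 308k^2 − 644k − 980 = (−2k − 2)(14k^2 − 168k + 490) + (0)
Last nonzero remainder: 14k^2 − 168k + 490. Dividing through by 14 gives the monic gcd k^2 − 12k + 35.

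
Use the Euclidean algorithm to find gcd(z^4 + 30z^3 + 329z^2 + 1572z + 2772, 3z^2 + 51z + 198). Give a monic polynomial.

Euclidean algorithm in ℚ[z]:
  z^4 + 30z^3 + 329z^2 + 1572z + 2772 = ((1/3)z^2 + (13/3)z + 14)(3z^2 + 51z + 198) + (0)
Last nonzero remainder: 3z^2 + 51z + 198. Dividing through by 3 gives the monic gcd z^2 + 17z + 66.

z^2 + 17z + 66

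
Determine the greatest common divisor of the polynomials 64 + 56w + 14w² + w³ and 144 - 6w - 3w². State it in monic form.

8 + w

Apply the Euclidean algorithm:
  w³ + 14w² + 56w + 64 = (-(1/3)w - 4)(-3w² - 6w + 144) + (80w + 640)
  -3w² - 6w + 144 = (-(3/80)w + 9/40)(80w + 640) + (0)
Last nonzero remainder: 80w + 640. Dividing through by 80 gives the monic gcd w + 8.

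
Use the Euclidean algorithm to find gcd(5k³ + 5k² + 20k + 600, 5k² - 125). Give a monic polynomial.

k + 5

Repeated division with remainder:
  5k³ + 5k² + 20k + 600 = (k + 1)(5k² - 125) + (145k + 725)
  5k² - 125 = ((1/29)k - 5/29)(145k + 725) + (0)
Last nonzero remainder: 145k + 725. Dividing through by 145 gives the monic gcd k + 5.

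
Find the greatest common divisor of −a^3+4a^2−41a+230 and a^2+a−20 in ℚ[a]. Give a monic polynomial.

Euclidean algorithm in ℚ[a]:
  −a^3+4a^2−41a+230 = (−a+5)(a^2+a−20) + (−66a+330)
  a^2+a−20 = (−(1/66)a−1/11)(−66a+330) + (10)
  −66a+330 = (−(33/5)a+33)(10) + (0)
The last nonzero remainder is the constant 10, so the polynomials are coprime and gcd = 1.

1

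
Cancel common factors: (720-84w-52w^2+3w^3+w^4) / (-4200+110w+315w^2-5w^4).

Apply the Euclidean algorithm:
  w^4+3w^3-52w^2-84w+720 = (-1/5)(-5w^4+315w^2+110w-4200) + (3w^3+11w^2-62w-120)
  -5w^4+315w^2+110w-4200 = (-(5/3)w+55/9)(3w^3+11w^2-62w-120) + ((1300/9)w^2+(2600/9)w-10400/3)
  3w^3+11w^2-62w-120 = ((27/1300)w+9/260)((1300/9)w^2+(2600/9)w-10400/3) + (0)
Last nonzero remainder: (1300/9)w^2+(2600/9)w-10400/3. Dividing through by 1300/9 gives the monic gcd w^2+2w-24.
Cancel w^2+2w-24 from numerator and denominator to get the reduced form.

(30-w-w^2)/(-175-10w+5w^2)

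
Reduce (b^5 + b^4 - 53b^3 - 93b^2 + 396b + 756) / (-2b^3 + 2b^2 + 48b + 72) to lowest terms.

Repeated division with remainder:
  b^5 + b^4 - 53b^3 - 93b^2 + 396b + 756 = (-(1/2)b^2 - b + 27/2)(-2b^3 + 2b^2 + 48b + 72) + (-36b^2 - 180b - 216)
  -2b^3 + 2b^2 + 48b + 72 = ((1/18)b - 1/3)(-36b^2 - 180b - 216) + (0)
Last nonzero remainder: -36b^2 - 180b - 216. Dividing through by -36 gives the monic gcd b^2 + 5b + 6.
Cancel b^2 + 5b + 6 from numerator and denominator to get the reduced form.

(-b^3 + 4b^2 + 39b - 126)/(2b - 12)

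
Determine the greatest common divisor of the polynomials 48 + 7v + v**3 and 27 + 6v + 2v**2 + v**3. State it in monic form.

3 + v

Apply the Euclidean algorithm:
  v**3 + 7v + 48 = (v**3 + 2v**2 + 6v + 27) + (-2v**2 + v + 21)
  v**3 + 2v**2 + 6v + 27 = (-(1/2)v - 5/4)(-2v**2 + v + 21) + ((71/4)v + 213/4)
  -2v**2 + v + 21 = (-(8/71)v + 28/71)((71/4)v + 213/4) + (0)
Last nonzero remainder: (71/4)v + 213/4. Dividing through by 71/4 gives the monic gcd v + 3.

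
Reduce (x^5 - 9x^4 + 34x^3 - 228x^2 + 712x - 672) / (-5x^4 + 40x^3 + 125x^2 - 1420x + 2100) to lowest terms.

By polynomial division,
  x^5 - 9x^4 + 34x^3 - 228x^2 + 712x - 672 = (-(1/5)x + 1/5)(-5x^4 + 40x^3 + 125x^2 - 1420x + 2100) + (51x^3 - 537x^2 + 1416x - 1092)
  -5x^4 + 40x^3 + 125x^2 - 1420x + 2100 = (-(5/51)x - 215/867)(51x^3 - 537x^2 + 1416x - 1092) + ((37760/289)x^2 - (339840/289)x + 528640/289)
  51x^3 - 537x^2 + 1416x - 1092 = ((14739/37760)x - 11271/18880)((37760/289)x^2 - (339840/289)x + 528640/289) + (0)
Last nonzero remainder: (37760/289)x^2 - (339840/289)x + 528640/289. Dividing through by 37760/289 gives the monic gcd x^2 - 9x + 14.
Cancel x^2 - 9x + 14 from numerator and denominator to get the reduced form.

(-x^3 - 20x + 48)/(5x^2 + 5x - 150)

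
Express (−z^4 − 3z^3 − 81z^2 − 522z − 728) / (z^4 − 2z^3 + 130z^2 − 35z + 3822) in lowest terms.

By polynomial division,
  −z^4 − 3z^3 − 81z^2 − 522z − 728 = (−1)(z^4 − 2z^3 + 130z^2 − 35z + 3822) + (−5z^3 + 49z^2 − 557z + 3094)
  z^4 − 2z^3 + 130z^2 − 35z + 3822 = (−(1/5)z − 39/25)(−5z^3 + 49z^2 − 557z + 3094) + ((2376/25)z^2 − (7128/25)z + 216216/25)
  −5z^3 + 49z^2 − 557z + 3094 = (−(125/2376)z + 425/1188)((2376/25)z^2 − (7128/25)z + 216216/25) + (0)
Last nonzero remainder: (2376/25)z^2 − (7128/25)z + 216216/25. Dividing through by 2376/25 gives the monic gcd z^2 − 3z + 91.
Cancel z^2 − 3z + 91 from numerator and denominator to get the reduced form.

(−z^2 − 6z − 8)/(z^2 + z + 42)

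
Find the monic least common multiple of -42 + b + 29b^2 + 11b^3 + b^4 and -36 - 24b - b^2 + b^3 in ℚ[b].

Euclidean algorithm in ℚ[b]:
  b^4 + 11b^3 + 29b^2 + b - 42 = (b + 12)(b^3 - b^2 - 24b - 36) + (65b^2 + 325b + 390)
  b^3 - b^2 - 24b - 36 = ((1/65)b - 6/65)(65b^2 + 325b + 390) + (0)
Last nonzero remainder: 65b^2 + 325b + 390. Dividing through by 65 gives the monic gcd b^2 + 5b + 6.
Then lcm(f, g) = f·g / gcd(f, g); expanding and making the result monic gives the answer.

252 - 48b - 173b^2 - 37b^3 + 5b^4 + b^5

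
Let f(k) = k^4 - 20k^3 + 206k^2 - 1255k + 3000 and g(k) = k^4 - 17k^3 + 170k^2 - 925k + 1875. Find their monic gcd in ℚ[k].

k^3 - 12k^2 + 110k - 375

Apply the Euclidean algorithm:
  k^4 - 20k^3 + 206k^2 - 1255k + 3000 = (k^4 - 17k^3 + 170k^2 - 925k + 1875) + (-3k^3 + 36k^2 - 330k + 1125)
  k^4 - 17k^3 + 170k^2 - 925k + 1875 = (-(1/3)k + 5/3)(-3k^3 + 36k^2 - 330k + 1125) + (0)
Last nonzero remainder: -3k^3 + 36k^2 - 330k + 1125. Dividing through by -3 gives the monic gcd k^3 - 12k^2 + 110k - 375.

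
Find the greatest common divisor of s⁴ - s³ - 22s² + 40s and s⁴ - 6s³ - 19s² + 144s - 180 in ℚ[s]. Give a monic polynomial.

By polynomial division,
  s⁴ - s³ - 22s² + 40s = (s⁴ - 6s³ - 19s² + 144s - 180) + (5s³ - 3s² - 104s + 180)
  s⁴ - 6s³ - 19s² + 144s - 180 = ((1/5)s - 27/25)(5s³ - 3s² - 104s + 180) + (-(36/25)s² - (108/25)s + 72/5)
  5s³ - 3s² - 104s + 180 = (-(125/36)s + 25/2)(-(36/25)s² - (108/25)s + 72/5) + (0)
Last nonzero remainder: -(36/25)s² - (108/25)s + 72/5. Dividing through by -36/25 gives the monic gcd s² + 3s - 10.

s² + 3s - 10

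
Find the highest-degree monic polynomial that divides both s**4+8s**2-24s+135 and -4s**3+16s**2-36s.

Euclidean algorithm in ℚ[s]:
  s**4+8s**2-24s+135 = (-(1/4)s-1)(-4s**3+16s**2-36s) + (15s**2-60s+135)
  -4s**3+16s**2-36s = (-(4/15)s)(15s**2-60s+135) + (0)
Last nonzero remainder: 15s**2-60s+135. Dividing through by 15 gives the monic gcd s**2-4s+9.

s**2-4s+9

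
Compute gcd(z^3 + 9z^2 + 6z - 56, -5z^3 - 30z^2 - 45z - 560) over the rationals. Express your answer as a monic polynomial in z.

Euclidean algorithm in ℚ[z]:
  z^3 + 9z^2 + 6z - 56 = (-1/5)(-5z^3 - 30z^2 - 45z - 560) + (3z^2 - 3z - 168)
  -5z^3 - 30z^2 - 45z - 560 = (-(5/3)z - 35/3)(3z^2 - 3z - 168) + (-360z - 2520)
  3z^2 - 3z - 168 = (-(1/120)z + 1/15)(-360z - 2520) + (0)
Last nonzero remainder: -360z - 2520. Dividing through by -360 gives the monic gcd z + 7.

z + 7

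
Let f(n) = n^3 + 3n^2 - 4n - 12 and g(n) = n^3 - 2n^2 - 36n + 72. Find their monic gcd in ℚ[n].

Euclidean algorithm in ℚ[n]:
  n^3 + 3n^2 - 4n - 12 = (n^3 - 2n^2 - 36n + 72) + (5n^2 + 32n - 84)
  n^3 - 2n^2 - 36n + 72 = ((1/5)n - 42/25)(5n^2 + 32n - 84) + ((864/25)n - 1728/25)
  5n^2 + 32n - 84 = ((125/864)n + 175/144)((864/25)n - 1728/25) + (0)
Last nonzero remainder: (864/25)n - 1728/25. Dividing through by 864/25 gives the monic gcd n - 2.

n - 2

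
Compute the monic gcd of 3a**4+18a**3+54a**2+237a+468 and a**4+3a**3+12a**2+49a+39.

a**3+2a**2+10a+39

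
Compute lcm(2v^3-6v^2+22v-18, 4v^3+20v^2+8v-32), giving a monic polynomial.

Repeated division with remainder:
  2v^3-6v^2+22v-18 = (1/2)(4v^3+20v^2+8v-32) + (-16v^2+18v-2)
  4v^3+20v^2+8v-32 = (-(1/4)v-49/32)(-16v^2+18v-2) + ((561/16)v-561/16)
  -16v^2+18v-2 = (-(256/561)v+32/561)((561/16)v-561/16) + (0)
Last nonzero remainder: (561/16)v-561/16. Dividing through by 561/16 gives the monic gcd v-1.
Then lcm(f, g) = f·g / gcd(f, g); expanding and making the result monic gives the answer.

v^5+3v^4+v^3+33v^2+34v-72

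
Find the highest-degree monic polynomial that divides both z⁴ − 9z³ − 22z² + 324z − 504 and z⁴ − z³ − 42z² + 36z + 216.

z² − 36

Repeated division with remainder:
  z⁴ − 9z³ − 22z² + 324z − 504 = (z⁴ − z³ − 42z² + 36z + 216) + (−8z³ + 20z² + 288z − 720)
  z⁴ − z³ − 42z² + 36z + 216 = (−(1/8)z − 3/16)(−8z³ + 20z² + 288z − 720) + (−(9/4)z² + 81)
  −8z³ + 20z² + 288z − 720 = ((32/9)z − 80/9)(−(9/4)z² + 81) + (0)
Last nonzero remainder: −(9/4)z² + 81. Dividing through by −9/4 gives the monic gcd z² − 36.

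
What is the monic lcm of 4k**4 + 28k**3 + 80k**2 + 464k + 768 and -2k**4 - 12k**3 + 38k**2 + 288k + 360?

Repeated division with remainder:
  4k**4 + 28k**3 + 80k**2 + 464k + 768 = (-2)(-2k**4 - 12k**3 + 38k**2 + 288k + 360) + (4k**3 + 156k**2 + 1040k + 1488)
  -2k**4 - 12k**3 + 38k**2 + 288k + 360 = (-(1/2)k + 33/2)(4k**3 + 156k**2 + 1040k + 1488) + (-2016k**2 - 16128k - 24192)
  4k**3 + 156k**2 + 1040k + 1488 = (-(1/504)k - 31/504)(-2016k**2 - 16128k - 24192) + (0)
Last nonzero remainder: -2016k**2 - 16128k - 24192. Dividing through by -2016 gives the monic gcd k**2 + 8k + 12.
Then lcm(f, g) = f·g / gcd(f, g); expanding and making the result monic gives the answer.

k**6 + 5k**5 - 9k**4 - 29k**3 - 340k**2 - 2124k - 2880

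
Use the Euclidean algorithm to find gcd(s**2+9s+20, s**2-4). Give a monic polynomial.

1

Apply the Euclidean algorithm:
  s**2+9s+20 = (s**2-4) + (9s+24)
  s**2-4 = ((1/9)s-8/27)(9s+24) + (28/9)
  9s+24 = ((81/28)s+54/7)(28/9) + (0)
The last nonzero remainder is the constant 28/9, so the polynomials are coprime and gcd = 1.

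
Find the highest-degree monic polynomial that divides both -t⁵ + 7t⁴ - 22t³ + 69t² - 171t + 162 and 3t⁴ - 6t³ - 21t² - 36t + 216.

t² - 6t + 9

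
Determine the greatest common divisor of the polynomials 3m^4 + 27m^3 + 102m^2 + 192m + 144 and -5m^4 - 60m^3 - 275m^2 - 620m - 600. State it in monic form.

m^3 + 7m^2 + 20m + 24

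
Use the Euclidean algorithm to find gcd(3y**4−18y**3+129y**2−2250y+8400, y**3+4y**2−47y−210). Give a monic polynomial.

By polynomial division,
  3y**4−18y**3+129y**2−2250y+8400 = (3y−30)(y**3+4y**2−47y−210) + (390y**2−3030y+2100)
  y**3+4y**2−47y−210 = ((1/390)y+51/1690)(390y**2−3030y+2100) + ((6600/169)y−46200/169)
  390y**2−3030y+2100 = ((2197/220)y−169/22)((6600/169)y−46200/169) + (0)
Last nonzero remainder: (6600/169)y−46200/169. Dividing through by 6600/169 gives the monic gcd y−7.

y−7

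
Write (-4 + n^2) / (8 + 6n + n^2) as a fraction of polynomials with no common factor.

Apply the Euclidean algorithm:
  n^2 - 4 = (n^2 + 6n + 8) + (-6n - 12)
  n^2 + 6n + 8 = (-(1/6)n - 2/3)(-6n - 12) + (0)
Last nonzero remainder: -6n - 12. Dividing through by -6 gives the monic gcd n + 2.
Cancel n + 2 from numerator and denominator to get the reduced form.

(-2 + n)/(4 + n)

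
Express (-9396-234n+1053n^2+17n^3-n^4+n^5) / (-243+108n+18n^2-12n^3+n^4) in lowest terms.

Repeated division with remainder:
  n^5-n^4+17n^3+1053n^2-234n-9396 = (n+11)(n^4-12n^3+18n^2+108n-243) + (131n^3+747n^2-1179n-6723)
  n^4-12n^3+18n^2+108n-243 = ((1/131)n-2319/17161)(131n^3+747n^2-1179n-6723) + ((2195640/17161)n^2-19760760/17161)
  131n^3+747n^2-1179n-6723 = ((2248091/2195640)n+1424363/243960)((2195640/17161)n^2-19760760/17161) + (0)
Last nonzero remainder: (2195640/17161)n^2-19760760/17161. Dividing through by 2195640/17161 gives the monic gcd n^2-9.
Cancel n^2-9 from numerator and denominator to get the reduced form.

(1044+26n-n^2+n^3)/(27-12n+n^2)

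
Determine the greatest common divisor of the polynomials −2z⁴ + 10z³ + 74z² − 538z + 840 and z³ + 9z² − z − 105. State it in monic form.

z² + 4z − 21

By polynomial division,
  −2z⁴ + 10z³ + 74z² − 538z + 840 = (−2z + 28)(z³ + 9z² − z − 105) + (−180z² − 720z + 3780)
  z³ + 9z² − z − 105 = (−(1/180)z − 1/36)(−180z² − 720z + 3780) + (0)
Last nonzero remainder: −180z² − 720z + 3780. Dividing through by −180 gives the monic gcd z² + 4z − 21.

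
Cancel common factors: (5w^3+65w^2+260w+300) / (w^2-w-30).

By polynomial division,
  5w^3+65w^2+260w+300 = (5w+70)(w^2-w-30) + (480w+2400)
  w^2-w-30 = ((1/480)w-1/80)(480w+2400) + (0)
Last nonzero remainder: 480w+2400. Dividing through by 480 gives the monic gcd w+5.
Cancel w+5 from numerator and denominator to get the reduced form.

(5w^2+40w+60)/(w-6)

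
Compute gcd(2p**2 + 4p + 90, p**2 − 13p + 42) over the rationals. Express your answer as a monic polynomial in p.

1

Euclidean algorithm in ℚ[p]:
  2p**2 + 4p + 90 = (2)(p**2 − 13p + 42) + (30p + 6)
  p**2 − 13p + 42 = ((1/30)p − 11/25)(30p + 6) + (1116/25)
  30p + 6 = ((125/186)p + 25/186)(1116/25) + (0)
The last nonzero remainder is the constant 1116/25, so the polynomials are coprime and gcd = 1.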